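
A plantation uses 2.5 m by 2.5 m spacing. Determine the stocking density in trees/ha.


N = 10000 / 2.5^2 = 10000 / 6.25 = 1600.00 ≈ 1600 trees/ha

1600 trees/ha


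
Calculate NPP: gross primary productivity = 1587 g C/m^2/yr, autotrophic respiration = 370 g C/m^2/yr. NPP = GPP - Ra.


NPP = GPP - Ra = 1587 - 370 = 1217 g C/m^2/yr

1217 g C/m^2/yr


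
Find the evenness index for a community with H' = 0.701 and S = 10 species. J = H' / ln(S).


ln(10) = 2.30259
J = H' / ln(S) = 0.701 / 2.30259 = 0.304440 ≈ 0.3044

0.3044


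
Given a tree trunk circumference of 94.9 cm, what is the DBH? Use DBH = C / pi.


DBH = C / pi = 94.9 / 3.141593 = 30.2076 ≈ 30.21 cm

30.21 cm


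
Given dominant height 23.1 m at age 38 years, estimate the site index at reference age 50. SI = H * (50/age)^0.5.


50/38 = 1.31579
(1.31579)^0.5 = 1.14708
SI = 23.1 * 1.14708 = 26.4975 ≈ 26.5 m

26.5 m


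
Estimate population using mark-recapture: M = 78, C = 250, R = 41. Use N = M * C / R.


N = M * C / R = 78 * 250 / 41 = 19500 / 41 = 475.61 ≈ 476

476 individuals


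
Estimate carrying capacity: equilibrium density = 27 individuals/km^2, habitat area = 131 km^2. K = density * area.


K = 27 * 131 = 3537 individuals

3537 individuals


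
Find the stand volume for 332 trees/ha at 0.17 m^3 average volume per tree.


V_stand = 332 * 0.17 = 56.44 ≈ 56.4 m^3/ha

56.4 m^3/ha


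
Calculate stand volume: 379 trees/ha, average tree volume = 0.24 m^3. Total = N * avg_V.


V_stand = 379 * 0.24 = 90.96 ≈ 91.0 m^3/ha

91.0 m^3/ha


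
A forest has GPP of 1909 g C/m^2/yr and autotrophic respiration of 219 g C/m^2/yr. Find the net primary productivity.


NPP = GPP - Ra = 1909 - 219 = 1690 g C/m^2/yr

1690 g C/m^2/yr


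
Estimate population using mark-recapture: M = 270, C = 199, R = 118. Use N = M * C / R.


N = M * C / R = 270 * 199 / 118 = 53730 / 118 = 455.34 ≈ 455

455 individuals


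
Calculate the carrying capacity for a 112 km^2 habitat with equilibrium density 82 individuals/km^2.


K = 82 * 112 = 9184 individuals

9184 individuals


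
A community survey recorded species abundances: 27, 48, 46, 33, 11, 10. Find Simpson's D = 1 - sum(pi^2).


Total N = 27 + 48 + 46 + 33 + 11 + 10 = 175
Per-species terms:
  p = 27/175 = 0.154286; p^2 = 0.154286^2 = 0.023804
  p = 48/175 = 0.274286; p^2 = 0.274286^2 = 0.075233
  p = 46/175 = 0.262857; p^2 = 0.262857^2 = 0.069094
  p = 33/175 = 0.188571; p^2 = 0.188571^2 = 0.035559
  p = 11/175 = 0.062857; p^2 = 0.062857^2 = 0.003951
  p = 10/175 = 0.057143; p^2 = 0.057143^2 = 0.003265
sum(p^2) = 0.023804 + 0.075233 + 0.069094 + 0.035559 + 0.003951 + 0.003265 = 0.210906
D = 1 - 0.210906 = 0.789094 ≈ 0.7891

0.7891


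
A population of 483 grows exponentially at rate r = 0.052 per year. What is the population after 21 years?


r*t = 0.052 * 21 = 1.092
exp(1.092) = 2.98023
N = 483 * 2.98023 = 1439.45 ≈ 1439

1439


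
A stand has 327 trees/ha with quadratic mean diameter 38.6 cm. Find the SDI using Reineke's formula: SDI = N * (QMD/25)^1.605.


QMD/25 = 38.6/25 = 1.544
(1.544)^1.605 = exp(1.605 * ln(1.544)) = exp(1.605 * 0.434376) = exp(0.697173) = 2.00807
SDI = 327 * 2.00807 = 656.639 ≈ 657

657


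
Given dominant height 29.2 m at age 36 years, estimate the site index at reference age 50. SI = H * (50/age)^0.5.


50/36 = 1.38889
(1.38889)^0.5 = 1.17851
SI = 29.2 * 1.17851 = 34.4125 ≈ 34.4 m

34.4 m


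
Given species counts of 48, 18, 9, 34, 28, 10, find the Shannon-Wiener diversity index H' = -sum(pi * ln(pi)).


Total N = 48 + 18 + 9 + 34 + 28 + 10 = 147
Per-species terms:
  p = 48/147 = 0.326531; ln(p) = -1.119230; p*ln(p) = 0.326531 * (-1.119230) = -0.365463
  p = 18/147 = 0.122449; ln(p) = -2.100061; p*ln(p) = 0.122449 * (-2.100061) = -0.257150
  p = 9/147 = 0.061224; ln(p) = -2.793216; p*ln(p) = 0.061224 * (-2.793216) = -0.171012
  p = 34/147 = 0.231293; ln(p) = -1.464070; p*ln(p) = 0.231293 * (-1.464070) = -0.338629
  p = 28/147 = 0.190476; ln(p) = -1.658229; p*ln(p) = 0.190476 * (-1.658229) = -0.315853
  p = 10/147 = 0.068027; ln(p) = -2.687851; p*ln(p) = 0.068027 * (-2.687851) = -0.182846
sum(p*ln(p)) = (-0.365463) + (-0.257150) + (-0.171012) + (-0.338629) + (-0.315853) + (-0.182846) = -1.630953
H' = -(-1.630953) = 1.630953 ≈ 1.6310

1.6310


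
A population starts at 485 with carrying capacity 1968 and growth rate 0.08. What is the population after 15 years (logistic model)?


(K - N0)/N0 = (1968 - 485)/485 = 1483/485 = 3.05773
r*t = 0.08 * 15 = 1.2; exp(-1.2) = 0.301194
3.05773 * 0.301194 = 0.920970
1 + 0.920970 = 1.92097
N = 1968 / 1.92097 = 1024.48 ≈ 1024

1024


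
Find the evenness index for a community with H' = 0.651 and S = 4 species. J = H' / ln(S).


ln(4) = 1.38629
J = H' / ln(S) = 0.651 / 1.38629 = 0.469599 ≈ 0.4696

0.4696


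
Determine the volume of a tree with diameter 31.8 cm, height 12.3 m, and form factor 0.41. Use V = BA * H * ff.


(D/200)^2 = (31.8/200)^2 = 0.159^2 = 0.025281
BA = 3.141593 * 0.025281 = 0.0794226 m^2
V = 0.0794226 * 12.3 * 0.41 = 0.400528 ≈ 0.401 m^3

0.401 m^3


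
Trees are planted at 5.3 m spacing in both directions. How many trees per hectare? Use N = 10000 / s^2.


N = 10000 / 5.3^2 = 10000 / 28.09 = 355.999 ≈ 356 trees/ha

356 trees/ha


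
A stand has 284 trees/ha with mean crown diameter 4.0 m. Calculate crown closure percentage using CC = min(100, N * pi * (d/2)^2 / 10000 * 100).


(d/2)^2 = (4.0/2)^2 = 2^2 = 4
Crown area = 3.141593 * 4 = 12.5664 m^2
N * area / 10000 * 100 = 284 * 12.5664 / 10000 * 100 = 35.6886
CC = min(100, 35.6886) = 35.6886 ≈ 35.7%

35.7%


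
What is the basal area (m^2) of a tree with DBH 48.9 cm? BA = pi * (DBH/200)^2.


D/200 = 48.9/200 = 0.2445 m
(D/200)^2 = 0.2445^2 = 0.05978025
BA = 3.141593 * 0.05978025 = 0.187805 ≈ 0.1878 m^2

0.1878 m^2


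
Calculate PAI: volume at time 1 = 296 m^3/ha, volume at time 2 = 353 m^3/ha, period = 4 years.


PAI = (V2 - V1) / period = (353 - 296) / 4 = 57 / 4 = 14.25 m^3/ha/yr

14.25 m^3/ha/yr


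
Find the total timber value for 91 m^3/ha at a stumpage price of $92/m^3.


Value = 91 * 92 = $8372/ha

$8372/ha


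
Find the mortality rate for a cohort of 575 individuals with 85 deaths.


Mortality rate = 85 / 575 = 0.147826 ≈ 0.1478

0.1478


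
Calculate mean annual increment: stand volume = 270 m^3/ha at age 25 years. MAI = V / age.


MAI = 270 / 25 = 10.80 m^3/ha/yr

10.80 m^3/ha/yr


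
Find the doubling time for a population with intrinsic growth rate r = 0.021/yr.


td = ln(2) / 0.021 = 0.693147 / 0.021 = 33.0070 ≈ 33.0 years

33.0 years


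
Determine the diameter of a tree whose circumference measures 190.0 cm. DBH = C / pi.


DBH = C / pi = 190.0 / 3.141593 = 60.4789 ≈ 60.48 cm

60.48 cm


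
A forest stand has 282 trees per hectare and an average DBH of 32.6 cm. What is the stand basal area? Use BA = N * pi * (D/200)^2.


(D/200)^2 = (32.6/200)^2 = 0.163^2 = 0.026569
Individual BA = 3.141593 * 0.026569 = 0.0834690 m^2
Stand BA = 282 * 0.0834690 = 23.5383 ≈ 23.54 m^2/ha

23.54 m^2/ha


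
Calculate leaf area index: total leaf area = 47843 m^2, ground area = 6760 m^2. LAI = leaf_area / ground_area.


LAI = 47843 / 6760 = 7.0774 ≈ 7.08

7.08


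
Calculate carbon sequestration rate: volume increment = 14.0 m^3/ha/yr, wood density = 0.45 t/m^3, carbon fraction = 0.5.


C = 14.0 * 0.45 * 0.5 = 3.15 t C/ha/yr

3.15 t C/ha/yr


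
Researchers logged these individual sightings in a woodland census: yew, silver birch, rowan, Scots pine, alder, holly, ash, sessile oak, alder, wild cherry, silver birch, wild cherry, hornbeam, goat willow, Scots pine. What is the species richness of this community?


Total individuals logged = 15
Distinct species (count of individuals): yew (1), silver birch (2), rowan (1), Scots pine (2), alder (2), holly (1), ash (1), sessile oak (1), wild cherry (2), hornbeam (1), goat willow (1)
Species richness = number of distinct species = 11

11


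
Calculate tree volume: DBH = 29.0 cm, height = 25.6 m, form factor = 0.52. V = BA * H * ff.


(D/200)^2 = (29.0/200)^2 = 0.145^2 = 0.021025
BA = 3.141593 * 0.021025 = 0.0660520 m^2
V = 0.0660520 * 25.6 * 0.52 = 0.879284 ≈ 0.879 m^3

0.879 m^3


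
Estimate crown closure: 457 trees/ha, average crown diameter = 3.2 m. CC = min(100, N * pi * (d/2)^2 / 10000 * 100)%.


(d/2)^2 = (3.2/2)^2 = 1.6^2 = 2.56
Crown area = 3.141593 * 2.56 = 8.04248 m^2
N * area / 10000 * 100 = 457 * 8.04248 / 10000 * 100 = 36.7541
CC = min(100, 36.7541) = 36.7541 ≈ 36.8%

36.8%


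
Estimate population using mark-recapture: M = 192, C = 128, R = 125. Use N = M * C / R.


N = M * C / R = 192 * 128 / 125 = 24576 / 125 = 196.61 ≈ 197

197 individuals


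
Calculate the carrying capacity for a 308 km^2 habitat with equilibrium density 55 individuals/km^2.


K = 55 * 308 = 16940 individuals

16940 individuals


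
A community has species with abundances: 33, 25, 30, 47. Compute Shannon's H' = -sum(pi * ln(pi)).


Total N = 33 + 25 + 30 + 47 = 135
Per-species terms:
  p = 33/135 = 0.244444; ln(p) = -1.408769; p*ln(p) = 0.244444 * (-1.408769) = -0.344365
  p = 25/135 = 0.185185; ln(p) = -1.686400; p*ln(p) = 0.185185 * (-1.686400) = -0.312296
  p = 30/135 = 0.222222; ln(p) = -1.504078; p*ln(p) = 0.222222 * (-1.504078) = -0.334239
  p = 47/135 = 0.348148; ln(p) = -1.055128; p*ln(p) = 0.348148 * (-1.055128) = -0.367341
sum(p*ln(p)) = (-0.344365) + (-0.312296) + (-0.334239) + (-0.367341) = -1.358241
H' = -(-1.358241) = 1.358241 ≈ 1.3582

1.3582


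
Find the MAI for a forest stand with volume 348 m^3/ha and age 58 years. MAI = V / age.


MAI = 348 / 58 = 6.00 m^3/ha/yr

6.00 m^3/ha/yr


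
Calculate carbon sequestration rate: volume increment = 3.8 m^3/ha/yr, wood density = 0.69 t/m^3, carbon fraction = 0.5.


C = 3.8 * 0.69 * 0.5 = 1.311 ≈ 1.31 t C/ha/yr

1.31 t C/ha/yr


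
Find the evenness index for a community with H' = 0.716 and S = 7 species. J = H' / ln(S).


ln(7) = 1.94591
J = H' / ln(S) = 0.716 / 1.94591 = 0.367951 ≈ 0.3680

0.3680


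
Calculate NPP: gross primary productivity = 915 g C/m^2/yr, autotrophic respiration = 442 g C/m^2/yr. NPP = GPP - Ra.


NPP = GPP - Ra = 915 - 442 = 473 g C/m^2/yr

473 g C/m^2/yr


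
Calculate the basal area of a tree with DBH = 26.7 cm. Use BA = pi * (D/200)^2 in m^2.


D/200 = 26.7/200 = 0.1335 m
(D/200)^2 = 0.1335^2 = 0.01782225
BA = 3.141593 * 0.01782225 = 0.0559903 ≈ 0.0560 m^2

0.0560 m^2


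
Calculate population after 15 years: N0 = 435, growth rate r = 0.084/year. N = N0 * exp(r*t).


r*t = 0.084 * 15 = 1.26
exp(1.26) = 3.52542
N = 435 * 3.52542 = 1533.56 ≈ 1534

1534


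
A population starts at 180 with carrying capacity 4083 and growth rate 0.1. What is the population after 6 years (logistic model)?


(K - N0)/N0 = (4083 - 180)/180 = 3903/180 = 21.6833
r*t = 0.1 * 6 = 0.6; exp(-0.6) = 0.548812
21.6833 * 0.548812 = 11.9001
1 + 11.9001 = 12.9001
N = 4083 / 12.9001 = 316.509 ≈ 317

317


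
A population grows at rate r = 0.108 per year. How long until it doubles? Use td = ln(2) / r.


td = ln(2) / 0.108 = 0.693147 / 0.108 = 6.41803 ≈ 6.4 years

6.4 years


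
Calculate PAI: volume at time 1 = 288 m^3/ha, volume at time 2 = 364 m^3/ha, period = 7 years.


PAI = (V2 - V1) / period = (364 - 288) / 7 = 76 / 7 = 10.8571 ≈ 10.86 m^3/ha/yr

10.86 m^3/ha/yr


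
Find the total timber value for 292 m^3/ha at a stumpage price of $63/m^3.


Value = 292 * 63 = $18396/ha

$18396/ha


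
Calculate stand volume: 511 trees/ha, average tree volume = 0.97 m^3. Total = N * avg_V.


V_stand = 511 * 0.97 = 495.67 ≈ 495.7 m^3/ha

495.7 m^3/ha


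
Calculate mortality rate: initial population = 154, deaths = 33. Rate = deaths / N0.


Mortality rate = 33 / 154 = 0.214286 ≈ 0.2143

0.2143


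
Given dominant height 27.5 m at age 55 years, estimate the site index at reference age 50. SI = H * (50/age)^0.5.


50/55 = 0.909091
(0.909091)^0.5 = 0.953463
SI = 27.5 * 0.953463 = 26.2202 ≈ 26.2 m

26.2 m


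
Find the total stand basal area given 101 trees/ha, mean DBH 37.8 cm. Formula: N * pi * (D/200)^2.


(D/200)^2 = (37.8/200)^2 = 0.189^2 = 0.035721
Individual BA = 3.141593 * 0.035721 = 0.112221 m^2
Stand BA = 101 * 0.112221 = 11.3343 ≈ 11.33 m^2/ha

11.33 m^2/ha


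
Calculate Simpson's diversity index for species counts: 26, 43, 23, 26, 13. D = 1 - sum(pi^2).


Total N = 26 + 43 + 23 + 26 + 13 = 131
Per-species terms:
  p = 26/131 = 0.198473; p^2 = 0.198473^2 = 0.039392
  p = 43/131 = 0.328244; p^2 = 0.328244^2 = 0.107744
  p = 23/131 = 0.175573; p^2 = 0.175573^2 = 0.030826
  p = 26/131 = 0.198473; p^2 = 0.198473^2 = 0.039392
  p = 13/131 = 0.099237; p^2 = 0.099237^2 = 0.009848
sum(p^2) = 0.039392 + 0.107744 + 0.030826 + 0.039392 + 0.009848 = 0.227202
D = 1 - 0.227202 = 0.772798 ≈ 0.7728

0.7728


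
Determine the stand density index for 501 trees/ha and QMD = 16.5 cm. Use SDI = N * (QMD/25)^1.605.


QMD/25 = 16.5/25 = 0.66
(0.66)^1.605 = exp(1.605 * ln(0.66)) = exp(1.605 * (-0.415515)) = exp(-0.666902) = 0.513296
SDI = 501 * 0.513296 = 257.161 ≈ 257

257


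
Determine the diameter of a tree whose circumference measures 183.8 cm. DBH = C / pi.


DBH = C / pi = 183.8 / 3.141593 = 58.5054 ≈ 58.51 cm

58.51 cm


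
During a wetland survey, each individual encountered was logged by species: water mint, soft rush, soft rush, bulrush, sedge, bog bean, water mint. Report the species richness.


Total individuals logged = 7
Distinct species (count of individuals): water mint (2), soft rush (2), bulrush (1), sedge (1), bog bean (1)
Species richness = number of distinct species = 5

5


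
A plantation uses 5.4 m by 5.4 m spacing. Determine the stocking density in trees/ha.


N = 10000 / 5.4^2 = 10000 / 29.16 = 342.936 ≈ 343 trees/ha

343 trees/ha


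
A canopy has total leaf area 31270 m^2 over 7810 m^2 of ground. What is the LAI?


LAI = 31270 / 7810 = 4.0038 ≈ 4.00

4.00


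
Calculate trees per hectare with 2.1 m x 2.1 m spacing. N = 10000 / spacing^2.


N = 10000 / 2.1^2 = 10000 / 4.41 = 2267.57 ≈ 2268 trees/ha

2268 trees/ha


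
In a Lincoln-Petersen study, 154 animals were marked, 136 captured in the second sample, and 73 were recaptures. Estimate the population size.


N = M * C / R = 154 * 136 / 73 = 20944 / 73 = 286.90 ≈ 287

287 individuals


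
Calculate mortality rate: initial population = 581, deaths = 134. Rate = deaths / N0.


Mortality rate = 134 / 581 = 0.230637 ≈ 0.2306

0.2306


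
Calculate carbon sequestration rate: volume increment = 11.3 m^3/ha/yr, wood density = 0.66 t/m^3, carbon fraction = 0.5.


C = 11.3 * 0.66 * 0.5 = 3.729 ≈ 3.73 t C/ha/yr

3.73 t C/ha/yr


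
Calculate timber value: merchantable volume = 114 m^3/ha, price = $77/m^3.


Value = 114 * 77 = $8778/ha

$8778/ha


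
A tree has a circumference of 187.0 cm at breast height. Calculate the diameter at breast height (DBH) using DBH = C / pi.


DBH = C / pi = 187.0 / 3.141593 = 59.5239 ≈ 59.52 cm

59.52 cm


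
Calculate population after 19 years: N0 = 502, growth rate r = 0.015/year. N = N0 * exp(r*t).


r*t = 0.015 * 19 = 0.285
exp(0.285) = 1.32976
N = 502 * 1.32976 = 667.540 ≈ 668

668


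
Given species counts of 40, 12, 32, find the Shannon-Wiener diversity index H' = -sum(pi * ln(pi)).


Total N = 40 + 12 + 32 = 84
Per-species terms:
  p = 40/84 = 0.476190; ln(p) = -0.741938; p*ln(p) = 0.476190 * (-0.741938) = -0.353303
  p = 12/84 = 0.142857; ln(p) = -1.945911; p*ln(p) = 0.142857 * (-1.945911) = -0.277987
  p = 32/84 = 0.380952; ln(p) = -0.965082; p*ln(p) = 0.380952 * (-0.965082) = -0.367650
sum(p*ln(p)) = (-0.353303) + (-0.277987) + (-0.367650) = -0.998940
H' = -(-0.998940) = 0.998940 ≈ 0.9989

0.9989


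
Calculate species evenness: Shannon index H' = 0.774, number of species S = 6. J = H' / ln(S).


ln(6) = 1.79176
J = H' / ln(S) = 0.774 / 1.79176 = 0.431977 ≈ 0.4320

0.4320


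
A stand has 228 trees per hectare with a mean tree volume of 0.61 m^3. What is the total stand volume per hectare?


V_stand = 228 * 0.61 = 139.08 ≈ 139.1 m^3/ha

139.1 m^3/ha


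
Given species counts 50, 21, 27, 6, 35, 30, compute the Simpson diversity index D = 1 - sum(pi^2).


Total N = 50 + 21 + 27 + 6 + 35 + 30 = 169
Per-species terms:
  p = 50/169 = 0.295858; p^2 = 0.295858^2 = 0.087532
  p = 21/169 = 0.124260; p^2 = 0.124260^2 = 0.015441
  p = 27/169 = 0.159763; p^2 = 0.159763^2 = 0.025524
  p = 6/169 = 0.035503; p^2 = 0.035503^2 = 0.001260
  p = 35/169 = 0.207101; p^2 = 0.207101^2 = 0.042891
  p = 30/169 = 0.177515; p^2 = 0.177515^2 = 0.031512
sum(p^2) = 0.087532 + 0.015441 + 0.025524 + 0.001260 + 0.042891 + 0.031512 = 0.204160
D = 1 - 0.204160 = 0.795840 ≈ 0.7958

0.7958


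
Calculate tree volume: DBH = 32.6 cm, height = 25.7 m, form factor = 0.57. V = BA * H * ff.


(D/200)^2 = (32.6/200)^2 = 0.163^2 = 0.026569
BA = 3.141593 * 0.026569 = 0.0834690 m^2
V = 0.0834690 * 25.7 * 0.57 = 1.22274 ≈ 1.223 m^3

1.223 m^3


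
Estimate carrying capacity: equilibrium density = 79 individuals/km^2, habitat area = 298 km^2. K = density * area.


K = 79 * 298 = 23542 individuals

23542 individuals


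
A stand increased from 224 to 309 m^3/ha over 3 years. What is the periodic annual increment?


PAI = (V2 - V1) / period = (309 - 224) / 3 = 85 / 3 = 28.3333 ≈ 28.33 m^3/ha/yr

28.33 m^3/ha/yr


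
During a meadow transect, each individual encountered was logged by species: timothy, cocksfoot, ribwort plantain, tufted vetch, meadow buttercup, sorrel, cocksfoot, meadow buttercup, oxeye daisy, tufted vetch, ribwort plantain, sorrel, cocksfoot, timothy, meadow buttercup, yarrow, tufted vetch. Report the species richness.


Total individuals logged = 17
Distinct species (count of individuals): timothy (2), cocksfoot (3), ribwort plantain (2), tufted vetch (3), meadow buttercup (3), sorrel (2), oxeye daisy (1), yarrow (1)
Species richness = number of distinct species = 8

8


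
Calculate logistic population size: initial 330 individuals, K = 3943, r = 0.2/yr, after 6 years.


(K - N0)/N0 = (3943 - 330)/330 = 3613/330 = 10.9485
r*t = 0.2 * 6 = 1.2; exp(-1.2) = 0.301194
10.9485 * 0.301194 = 3.29762
1 + 3.29762 = 4.29762
N = 3943 / 4.29762 = 917.485 ≈ 917

917


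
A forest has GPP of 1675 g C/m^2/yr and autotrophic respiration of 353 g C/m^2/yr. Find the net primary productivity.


NPP = GPP - Ra = 1675 - 353 = 1322 g C/m^2/yr

1322 g C/m^2/yr


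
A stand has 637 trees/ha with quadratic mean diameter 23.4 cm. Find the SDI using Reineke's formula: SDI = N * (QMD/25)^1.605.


QMD/25 = 23.4/25 = 0.936
(0.936)^1.605 = exp(1.605 * ln(0.936)) = exp(1.605 * (-0.0661398)) = exp(-0.106154) = 0.899286
SDI = 637 * 0.899286 = 572.845 ≈ 573

573


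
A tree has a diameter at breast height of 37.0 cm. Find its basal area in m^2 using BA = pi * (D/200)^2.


D/200 = 37.0/200 = 0.185 m
(D/200)^2 = 0.185^2 = 0.034225
BA = 3.141593 * 0.034225 = 0.107521 ≈ 0.1075 m^2

0.1075 m^2


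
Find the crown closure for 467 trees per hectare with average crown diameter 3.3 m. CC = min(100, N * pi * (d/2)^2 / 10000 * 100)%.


(d/2)^2 = (3.3/2)^2 = 1.65^2 = 2.7225
Crown area = 3.141593 * 2.7225 = 8.55299 m^2
N * area / 10000 * 100 = 467 * 8.55299 / 10000 * 100 = 39.9425
CC = min(100, 39.9425) = 39.9425 ≈ 39.9%

39.9%


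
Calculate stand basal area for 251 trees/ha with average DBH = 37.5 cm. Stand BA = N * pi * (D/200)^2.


(D/200)^2 = (37.5/200)^2 = 0.1875^2 = 0.03515625
Individual BA = 3.141593 * 0.03515625 = 0.110447 m^2
Stand BA = 251 * 0.110447 = 27.7222 ≈ 27.72 m^2/ha

27.72 m^2/ha


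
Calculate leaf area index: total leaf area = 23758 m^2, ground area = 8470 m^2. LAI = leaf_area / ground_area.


LAI = 23758 / 8470 = 2.80496 ≈ 2.80

2.80


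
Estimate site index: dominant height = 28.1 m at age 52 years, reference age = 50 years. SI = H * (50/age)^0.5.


50/52 = 0.961538
(0.961538)^0.5 = 0.980580
SI = 28.1 * 0.980580 = 27.5543 ≈ 27.6 m

27.6 m


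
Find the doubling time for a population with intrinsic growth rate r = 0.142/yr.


td = ln(2) / 0.142 = 0.693147 / 0.142 = 4.88132 ≈ 4.9 years

4.9 years


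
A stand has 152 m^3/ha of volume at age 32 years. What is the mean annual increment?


MAI = 152 / 32 = 4.75 m^3/ha/yr

4.75 m^3/ha/yr


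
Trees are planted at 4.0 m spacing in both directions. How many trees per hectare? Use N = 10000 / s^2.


N = 10000 / 4.0^2 = 10000 / 16 = 625.000 ≈ 625 trees/ha

625 trees/ha


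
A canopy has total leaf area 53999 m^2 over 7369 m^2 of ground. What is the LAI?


LAI = 53999 / 7369 = 7.3279 ≈ 7.33

7.33


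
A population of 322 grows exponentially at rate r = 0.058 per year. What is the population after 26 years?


r*t = 0.058 * 26 = 1.508
exp(1.508) = 4.51769
N = 322 * 4.51769 = 1454.70 ≈ 1455

1455


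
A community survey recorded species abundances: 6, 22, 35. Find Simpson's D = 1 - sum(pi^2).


Total N = 6 + 22 + 35 = 63
Per-species terms:
  p = 6/63 = 0.095238; p^2 = 0.095238^2 = 0.009070
  p = 22/63 = 0.349206; p^2 = 0.349206^2 = 0.121945
  p = 35/63 = 0.555556; p^2 = 0.555556^2 = 0.308642
sum(p^2) = 0.009070 + 0.121945 + 0.308642 = 0.439657
D = 1 - 0.439657 = 0.560343 ≈ 0.5603

0.5603


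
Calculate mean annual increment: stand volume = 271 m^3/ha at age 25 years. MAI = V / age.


MAI = 271 / 25 = 10.84 m^3/ha/yr

10.84 m^3/ha/yr


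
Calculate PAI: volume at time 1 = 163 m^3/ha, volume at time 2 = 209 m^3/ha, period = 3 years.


PAI = (V2 - V1) / period = (209 - 163) / 3 = 46 / 3 = 15.3333 ≈ 15.33 m^3/ha/yr

15.33 m^3/ha/yr


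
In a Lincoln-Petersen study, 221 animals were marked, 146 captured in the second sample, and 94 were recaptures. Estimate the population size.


N = M * C / R = 221 * 146 / 94 = 32266 / 94 = 343.26 ≈ 343

343 individuals


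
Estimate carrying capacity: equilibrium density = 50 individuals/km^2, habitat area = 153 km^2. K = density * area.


K = 50 * 153 = 7650 individuals

7650 individuals


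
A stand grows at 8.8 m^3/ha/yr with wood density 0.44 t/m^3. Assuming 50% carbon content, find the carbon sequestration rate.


C = 8.8 * 0.44 * 0.5 = 1.936 ≈ 1.94 t C/ha/yr

1.94 t C/ha/yr


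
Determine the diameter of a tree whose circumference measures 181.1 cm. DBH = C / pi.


DBH = C / pi = 181.1 / 3.141593 = 57.6459 ≈ 57.65 cm

57.65 cm


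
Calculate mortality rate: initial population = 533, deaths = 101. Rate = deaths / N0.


Mortality rate = 101 / 533 = 0.189493 ≈ 0.1895

0.1895


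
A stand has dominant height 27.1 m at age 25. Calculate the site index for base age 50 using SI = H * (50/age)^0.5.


50/25 = 2.00000
(2.00000)^0.5 = 1.41421
SI = 27.1 * 1.41421 = 38.3251 ≈ 38.3 m

38.3 m


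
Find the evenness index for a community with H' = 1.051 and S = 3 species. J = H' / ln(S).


ln(3) = 1.09861
J = H' / ln(S) = 1.051 / 1.09861 = 0.956663 ≈ 0.9567

0.9567


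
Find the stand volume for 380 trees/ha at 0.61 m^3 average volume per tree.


V_stand = 380 * 0.61 = 231.8 m^3/ha

231.8 m^3/ha


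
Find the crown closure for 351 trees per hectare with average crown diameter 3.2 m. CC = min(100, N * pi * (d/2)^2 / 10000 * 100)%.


(d/2)^2 = (3.2/2)^2 = 1.6^2 = 2.56
Crown area = 3.141593 * 2.56 = 8.04248 m^2
N * area / 10000 * 100 = 351 * 8.04248 / 10000 * 100 = 28.2291
CC = min(100, 28.2291) = 28.2291 ≈ 28.2%

28.2%


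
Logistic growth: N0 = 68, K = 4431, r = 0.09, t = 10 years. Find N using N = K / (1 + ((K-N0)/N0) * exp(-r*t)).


(K - N0)/N0 = (4431 - 68)/68 = 4363/68 = 64.1618
r*t = 0.09 * 10 = 0.9; exp(-0.9) = 0.406570
64.1618 * 0.406570 = 26.0863
1 + 26.0863 = 27.0863
N = 4431 / 27.0863 = 163.588 ≈ 164

164


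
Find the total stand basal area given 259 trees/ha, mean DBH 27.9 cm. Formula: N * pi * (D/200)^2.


(D/200)^2 = (27.9/200)^2 = 0.1395^2 = 0.01946025
Individual BA = 3.141593 * 0.01946025 = 0.0611362 m^2
Stand BA = 259 * 0.0611362 = 15.8343 ≈ 15.83 m^2/ha

15.83 m^2/ha


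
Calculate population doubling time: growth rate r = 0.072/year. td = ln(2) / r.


td = ln(2) / 0.072 = 0.693147 / 0.072 = 9.62704 ≈ 9.6 years

9.6 years


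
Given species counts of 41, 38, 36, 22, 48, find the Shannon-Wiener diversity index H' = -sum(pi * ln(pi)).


Total N = 41 + 38 + 36 + 22 + 48 = 185
Per-species terms:
  p = 41/185 = 0.221622; ln(p) = -1.506782; p*ln(p) = 0.221622 * (-1.506782) = -0.333936
  p = 38/185 = 0.205405; ln(p) = -1.582772; p*ln(p) = 0.205405 * (-1.582772) = -0.325109
  p = 36/185 = 0.194595; ln(p) = -1.636835; p*ln(p) = 0.194595 * (-1.636835) = -0.318520
  p = 22/185 = 0.118919; ln(p) = -2.129313; p*ln(p) = 0.118919 * (-2.129313) = -0.253216
  p = 48/185 = 0.259459; ln(p) = -1.349157; p*ln(p) = 0.259459 * (-1.349157) = -0.350051
sum(p*ln(p)) = (-0.333936) + (-0.325109) + (-0.318520) + (-0.253216) + (-0.350051) = -1.580832
H' = -(-1.580832) = 1.580832 ≈ 1.5808

1.5808


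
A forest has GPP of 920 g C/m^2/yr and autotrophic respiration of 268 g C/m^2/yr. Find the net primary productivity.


NPP = GPP - Ra = 920 - 268 = 652 g C/m^2/yr

652 g C/m^2/yr


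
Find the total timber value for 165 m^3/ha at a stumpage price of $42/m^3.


Value = 165 * 42 = $6930/ha

$6930/ha


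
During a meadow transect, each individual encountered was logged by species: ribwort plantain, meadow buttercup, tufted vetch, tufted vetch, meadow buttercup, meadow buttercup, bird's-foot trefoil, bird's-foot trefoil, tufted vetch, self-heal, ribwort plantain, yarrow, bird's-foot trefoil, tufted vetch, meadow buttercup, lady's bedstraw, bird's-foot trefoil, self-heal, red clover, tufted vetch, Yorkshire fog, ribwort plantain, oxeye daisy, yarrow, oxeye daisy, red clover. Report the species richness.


Total individuals logged = 26
Distinct species (count of individuals): ribwort plantain (3), meadow buttercup (4), tufted vetch (5), bird's-foot trefoil (4), self-heal (2), yarrow (2), lady's bedstraw (1), red clover (2), Yorkshire fog (1), oxeye daisy (2)
Species richness = number of distinct species = 10

10


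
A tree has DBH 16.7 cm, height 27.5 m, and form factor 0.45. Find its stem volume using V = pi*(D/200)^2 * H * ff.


(D/200)^2 = (16.7/200)^2 = 0.0835^2 = 0.00697225
BA = 3.141593 * 0.00697225 = 0.0219040 m^2
V = 0.0219040 * 27.5 * 0.45 = 0.271062 ≈ 0.271 m^3

0.271 m^3


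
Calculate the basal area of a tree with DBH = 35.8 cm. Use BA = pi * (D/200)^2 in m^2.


D/200 = 35.8/200 = 0.179 m
(D/200)^2 = 0.179^2 = 0.032041
BA = 3.141593 * 0.032041 = 0.100660 ≈ 0.1007 m^2

0.1007 m^2


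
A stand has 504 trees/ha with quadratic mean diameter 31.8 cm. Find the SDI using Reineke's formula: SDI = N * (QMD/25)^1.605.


QMD/25 = 31.8/25 = 1.272
(1.272)^1.605 = exp(1.605 * ln(1.272)) = exp(1.605 * 0.240590) = exp(0.386147) = 1.47130
SDI = 504 * 1.47130 = 741.535 ≈ 742

742


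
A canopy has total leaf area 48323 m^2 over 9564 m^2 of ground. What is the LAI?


LAI = 48323 / 9564 = 5.0526 ≈ 5.05

5.05


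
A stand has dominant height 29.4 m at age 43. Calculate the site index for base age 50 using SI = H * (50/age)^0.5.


50/43 = 1.16279
(1.16279)^0.5 = 1.07833
SI = 29.4 * 1.07833 = 31.7029 ≈ 31.7 m

31.7 m


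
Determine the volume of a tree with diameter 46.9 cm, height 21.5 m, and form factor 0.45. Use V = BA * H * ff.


(D/200)^2 = (46.9/200)^2 = 0.2345^2 = 0.05499025
BA = 3.141593 * 0.05499025 = 0.172757 m^2
V = 0.172757 * 21.5 * 0.45 = 1.67142 ≈ 1.671 m^3

1.671 m^3


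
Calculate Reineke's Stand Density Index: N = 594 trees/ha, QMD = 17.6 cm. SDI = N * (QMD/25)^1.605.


QMD/25 = 17.6/25 = 0.704
(0.704)^1.605 = exp(1.605 * ln(0.704)) = exp(1.605 * (-0.350977)) = exp(-0.563318) = 0.569317
SDI = 594 * 0.569317 = 338.174 ≈ 338

338


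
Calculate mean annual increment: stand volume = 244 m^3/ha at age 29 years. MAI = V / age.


MAI = 244 / 29 = 8.4138 ≈ 8.41 m^3/ha/yr

8.41 m^3/ha/yr


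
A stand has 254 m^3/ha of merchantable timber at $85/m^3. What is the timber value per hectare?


Value = 254 * 85 = $21590/ha

$21590/ha


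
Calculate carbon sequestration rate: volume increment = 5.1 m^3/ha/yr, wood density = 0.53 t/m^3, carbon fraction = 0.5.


C = 5.1 * 0.53 * 0.5 = 1.3515 ≈ 1.35 t C/ha/yr

1.35 t C/ha/yr


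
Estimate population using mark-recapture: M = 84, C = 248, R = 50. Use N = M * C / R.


N = M * C / R = 84 * 248 / 50 = 20832 / 50 = 416.64 ≈ 417

417 individuals


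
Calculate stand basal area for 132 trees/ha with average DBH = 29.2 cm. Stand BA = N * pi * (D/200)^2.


(D/200)^2 = (29.2/200)^2 = 0.146^2 = 0.021316
Individual BA = 3.141593 * 0.021316 = 0.0669662 m^2
Stand BA = 132 * 0.0669662 = 8.83954 ≈ 8.84 m^2/ha

8.84 m^2/ha


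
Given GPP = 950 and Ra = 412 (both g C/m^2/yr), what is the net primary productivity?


NPP = GPP - Ra = 950 - 412 = 538 g C/m^2/yr

538 g C/m^2/yr


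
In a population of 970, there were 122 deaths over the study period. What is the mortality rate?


Mortality rate = 122 / 970 = 0.125773 ≈ 0.1258

0.1258


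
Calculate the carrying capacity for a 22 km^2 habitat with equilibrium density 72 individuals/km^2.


K = 72 * 22 = 1584 individuals

1584 individuals


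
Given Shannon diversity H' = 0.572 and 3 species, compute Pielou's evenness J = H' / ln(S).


ln(3) = 1.09861
J = H' / ln(S) = 0.572 / 1.09861 = 0.520658 ≈ 0.5207

0.5207


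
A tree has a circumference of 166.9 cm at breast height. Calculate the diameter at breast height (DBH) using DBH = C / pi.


DBH = C / pi = 166.9 / 3.141593 = 53.1259 ≈ 53.13 cm

53.13 cm


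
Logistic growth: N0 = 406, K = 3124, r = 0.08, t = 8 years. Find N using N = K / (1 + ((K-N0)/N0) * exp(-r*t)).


(K - N0)/N0 = (3124 - 406)/406 = 2718/406 = 6.69458
r*t = 0.08 * 8 = 0.64; exp(-0.64) = 0.527292
6.69458 * 0.527292 = 3.53000
1 + 3.53000 = 4.53000
N = 3124 / 4.53000 = 689.625 ≈ 690

690


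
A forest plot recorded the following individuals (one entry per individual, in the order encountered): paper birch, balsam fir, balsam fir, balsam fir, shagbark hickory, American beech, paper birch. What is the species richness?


Total individuals logged = 7
Distinct species (count of individuals): paper birch (2), balsam fir (3), shagbark hickory (1), American beech (1)
Species richness = number of distinct species = 4

4


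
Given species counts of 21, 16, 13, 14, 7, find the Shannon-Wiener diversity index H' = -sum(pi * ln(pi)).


Total N = 21 + 16 + 13 + 14 + 7 = 71
Per-species terms:
  p = 21/71 = 0.295775; ln(p) = -1.218156; p*ln(p) = 0.295775 * (-1.218156) = -0.360300
  p = 16/71 = 0.225352; ln(p) = -1.490092; p*ln(p) = 0.225352 * (-1.490092) = -0.335795
  p = 13/71 = 0.183099; ln(p) = -1.697728; p*ln(p) = 0.183099 * (-1.697728) = -0.310852
  p = 14/71 = 0.197183; ln(p) = -1.623623; p*ln(p) = 0.197183 * (-1.623623) = -0.320151
  p = 7/71 = 0.098592; ln(p) = -2.316765; p*ln(p) = 0.098592 * (-2.316765) = -0.228414
sum(p*ln(p)) = (-0.360300) + (-0.335795) + (-0.310852) + (-0.320151) + (-0.228414) = -1.555512
H' = -(-1.555512) = 1.555512 ≈ 1.5555

1.5555


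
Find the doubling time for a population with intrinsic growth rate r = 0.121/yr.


td = ln(2) / 0.121 = 0.693147 / 0.121 = 5.72849 ≈ 5.7 years

5.7 years


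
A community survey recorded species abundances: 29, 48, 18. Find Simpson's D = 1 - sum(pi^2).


Total N = 29 + 48 + 18 = 95
Per-species terms:
  p = 29/95 = 0.305263; p^2 = 0.305263^2 = 0.093185
  p = 48/95 = 0.505263; p^2 = 0.505263^2 = 0.255291
  p = 18/95 = 0.189474; p^2 = 0.189474^2 = 0.035900
sum(p^2) = 0.093185 + 0.255291 + 0.035900 = 0.384376
D = 1 - 0.384376 = 0.615624 ≈ 0.6156

0.6156


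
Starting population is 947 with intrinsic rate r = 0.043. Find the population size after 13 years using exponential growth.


r*t = 0.043 * 13 = 0.559
exp(0.559) = 1.74892
N = 947 * 1.74892 = 1656.23 ≈ 1656

1656


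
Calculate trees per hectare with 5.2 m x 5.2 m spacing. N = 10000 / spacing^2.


N = 10000 / 5.2^2 = 10000 / 27.04 = 369.822 ≈ 370 trees/ha

370 trees/ha


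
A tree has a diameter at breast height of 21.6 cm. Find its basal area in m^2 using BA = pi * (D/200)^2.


D/200 = 21.6/200 = 0.108 m
(D/200)^2 = 0.108^2 = 0.011664
BA = 3.141593 * 0.011664 = 0.0366435 ≈ 0.0366 m^2

0.0366 m^2


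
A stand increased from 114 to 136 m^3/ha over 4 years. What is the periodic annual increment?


PAI = (V2 - V1) / period = (136 - 114) / 4 = 22 / 4 = 5.50 m^3/ha/yr

5.50 m^3/ha/yr


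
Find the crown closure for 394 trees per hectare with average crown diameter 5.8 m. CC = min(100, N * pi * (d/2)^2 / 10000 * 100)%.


(d/2)^2 = (5.8/2)^2 = 2.9^2 = 8.41
Crown area = 3.141593 * 8.41 = 26.4208 m^2
N * area / 10000 * 100 = 394 * 26.4208 / 10000 * 100 = 104.098
CC = min(100, 104.098) = 100%

100%


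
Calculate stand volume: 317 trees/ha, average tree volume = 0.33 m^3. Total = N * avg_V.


V_stand = 317 * 0.33 = 104.61 ≈ 104.6 m^3/ha

104.6 m^3/ha


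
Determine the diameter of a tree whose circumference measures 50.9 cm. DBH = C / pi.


DBH = C / pi = 50.9 / 3.141593 = 16.2020 ≈ 16.20 cm

16.20 cm


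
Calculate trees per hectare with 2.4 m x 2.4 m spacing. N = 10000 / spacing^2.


N = 10000 / 2.4^2 = 10000 / 5.76 = 1736.11 ≈ 1736 trees/ha

1736 trees/ha


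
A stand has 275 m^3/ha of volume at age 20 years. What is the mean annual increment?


MAI = 275 / 20 = 13.75 m^3/ha/yr

13.75 m^3/ha/yr


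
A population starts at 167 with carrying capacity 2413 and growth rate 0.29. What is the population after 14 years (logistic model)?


(K - N0)/N0 = (2413 - 167)/167 = 2246/167 = 13.4491
r*t = 0.29 * 14 = 4.06; exp(-4.06) = 0.0172490
13.4491 * 0.0172490 = 0.231984
1 + 0.231984 = 1.23198
N = 2413 / 1.23198 = 1958.64 ≈ 1959

1959


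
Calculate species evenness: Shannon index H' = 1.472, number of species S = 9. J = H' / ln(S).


ln(9) = 2.19722
J = H' / ln(S) = 1.472 / 2.19722 = 0.669937 ≈ 0.6699

0.6699


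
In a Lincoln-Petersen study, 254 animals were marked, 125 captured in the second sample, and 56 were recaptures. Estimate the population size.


N = M * C / R = 254 * 125 / 56 = 31750 / 56 = 566.96 ≈ 567

567 individuals


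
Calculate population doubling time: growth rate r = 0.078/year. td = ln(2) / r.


td = ln(2) / 0.078 = 0.693147 / 0.078 = 8.88650 ≈ 8.9 years

8.9 years


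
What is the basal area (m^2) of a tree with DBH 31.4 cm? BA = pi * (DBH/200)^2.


D/200 = 31.4/200 = 0.157 m
(D/200)^2 = 0.157^2 = 0.024649
BA = 3.141593 * 0.024649 = 0.0774371 ≈ 0.0774 m^2

0.0774 m^2


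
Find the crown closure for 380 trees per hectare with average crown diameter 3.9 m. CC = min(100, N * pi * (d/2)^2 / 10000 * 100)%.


(d/2)^2 = (3.9/2)^2 = 1.95^2 = 3.8025
Crown area = 3.141593 * 3.8025 = 11.9459 m^2
N * area / 10000 * 100 = 380 * 11.9459 / 10000 * 100 = 45.3944
CC = min(100, 45.3944) = 45.3944 ≈ 45.4%

45.4%


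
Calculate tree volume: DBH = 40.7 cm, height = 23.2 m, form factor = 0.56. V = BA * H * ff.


(D/200)^2 = (40.7/200)^2 = 0.2035^2 = 0.04141225
BA = 3.141593 * 0.04141225 = 0.130100 m^2
V = 0.130100 * 23.2 * 0.56 = 1.69026 ≈ 1.690 m^3

1.690 m^3


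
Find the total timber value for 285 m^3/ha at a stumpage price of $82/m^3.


Value = 285 * 82 = $23370/ha

$23370/ha


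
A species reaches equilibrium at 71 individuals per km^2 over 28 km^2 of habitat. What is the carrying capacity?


K = 71 * 28 = 1988 individuals

1988 individuals


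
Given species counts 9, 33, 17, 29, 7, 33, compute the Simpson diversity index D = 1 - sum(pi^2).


Total N = 9 + 33 + 17 + 29 + 7 + 33 = 128
Per-species terms:
  p = 9/128 = 0.070313; p^2 = 0.070313^2 = 0.004944
  p = 33/128 = 0.257813; p^2 = 0.257813^2 = 0.066468
  p = 17/128 = 0.132813; p^2 = 0.132813^2 = 0.017639
  p = 29/128 = 0.226563; p^2 = 0.226563^2 = 0.051331
  p = 7/128 = 0.054688; p^2 = 0.054688^2 = 0.002991
  p = 33/128 = 0.257813; p^2 = 0.257813^2 = 0.066468
sum(p^2) = 0.004944 + 0.066468 + 0.017639 + 0.051331 + 0.002991 + 0.066468 = 0.209841
D = 1 - 0.209841 = 0.790159 ≈ 0.7902

0.7902


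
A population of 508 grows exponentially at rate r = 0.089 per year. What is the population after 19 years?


r*t = 0.089 * 19 = 1.691
exp(1.691) = 5.42490
N = 508 * 5.42490 = 2755.85 ≈ 2756

2756


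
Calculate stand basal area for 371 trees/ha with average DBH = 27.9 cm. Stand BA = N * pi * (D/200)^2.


(D/200)^2 = (27.9/200)^2 = 0.1395^2 = 0.01946025
Individual BA = 3.141593 * 0.01946025 = 0.0611362 m^2
Stand BA = 371 * 0.0611362 = 22.6815 ≈ 22.68 m^2/ha

22.68 m^2/ha


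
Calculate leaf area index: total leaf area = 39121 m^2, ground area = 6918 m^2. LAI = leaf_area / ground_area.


LAI = 39121 / 6918 = 5.65496 ≈ 5.65

5.65


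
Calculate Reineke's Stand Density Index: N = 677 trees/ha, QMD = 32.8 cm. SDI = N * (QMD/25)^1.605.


QMD/25 = 32.8/25 = 1.312
(1.312)^1.605 = exp(1.605 * ln(1.312)) = exp(1.605 * 0.271553) = exp(0.435843) = 1.54627
SDI = 677 * 1.54627 = 1046.82 ≈ 1047

1047


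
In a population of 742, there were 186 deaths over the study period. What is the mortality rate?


Mortality rate = 186 / 742 = 0.250674 ≈ 0.2507

0.2507


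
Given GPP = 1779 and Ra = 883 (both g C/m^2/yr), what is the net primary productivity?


NPP = GPP - Ra = 1779 - 883 = 896 g C/m^2/yr

896 g C/m^2/yr


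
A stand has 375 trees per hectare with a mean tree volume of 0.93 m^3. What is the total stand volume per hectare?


V_stand = 375 * 0.93 = 348.75 ≈ 348.8 m^3/ha

348.8 m^3/ha


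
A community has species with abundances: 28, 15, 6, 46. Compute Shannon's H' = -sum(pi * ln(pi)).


Total N = 28 + 15 + 6 + 46 = 95
Per-species terms:
  p = 28/95 = 0.294737; ln(p) = -1.221672; p*ln(p) = 0.294737 * (-1.221672) = -0.360072
  p = 15/95 = 0.157895; ln(p) = -1.845825; p*ln(p) = 0.157895 * (-1.845825) = -0.291447
  p = 6/95 = 0.063158; ln(p) = -2.762116; p*ln(p) = 0.063158 * (-2.762116) = -0.174450
  p = 46/95 = 0.484211; ln(p) = -0.725235; p*ln(p) = 0.484211 * (-0.725235) = -0.351167
sum(p*ln(p)) = (-0.360072) + (-0.291447) + (-0.174450) + (-0.351167) = -1.177136
H' = -(-1.177136) = 1.177136 ≈ 1.1771

1.1771


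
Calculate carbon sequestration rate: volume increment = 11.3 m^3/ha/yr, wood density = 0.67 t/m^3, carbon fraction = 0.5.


C = 11.3 * 0.67 * 0.5 = 3.7855 ≈ 3.79 t C/ha/yr

3.79 t C/ha/yr


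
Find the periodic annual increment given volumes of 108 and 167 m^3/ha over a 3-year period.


PAI = (V2 - V1) / period = (167 - 108) / 3 = 59 / 3 = 19.6667 ≈ 19.67 m^3/ha/yr

19.67 m^3/ha/yr


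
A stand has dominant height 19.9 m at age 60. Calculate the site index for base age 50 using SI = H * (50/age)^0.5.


50/60 = 0.833333
(0.833333)^0.5 = 0.912871
SI = 19.9 * 0.912871 = 18.1661 ≈ 18.2 m

18.2 m


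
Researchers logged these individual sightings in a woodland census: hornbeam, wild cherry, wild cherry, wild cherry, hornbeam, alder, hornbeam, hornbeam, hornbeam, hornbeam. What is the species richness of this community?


Total individuals logged = 10
Distinct species (count of individuals): hornbeam (6), wild cherry (3), alder (1)
Species richness = number of distinct species = 3

3


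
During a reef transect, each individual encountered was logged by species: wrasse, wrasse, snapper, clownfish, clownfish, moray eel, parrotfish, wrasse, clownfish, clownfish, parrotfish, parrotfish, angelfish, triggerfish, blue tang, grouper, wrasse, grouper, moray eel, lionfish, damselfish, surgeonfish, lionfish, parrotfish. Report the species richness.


Total individuals logged = 24
Distinct species (count of individuals): wrasse (4), snapper (1), clownfish (4), moray eel (2), parrotfish (4), angelfish (1), triggerfish (1), blue tang (1), grouper (2), lionfish (2), damselfish (1), surgeonfish (1)
Species richness = number of distinct species = 12

12
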